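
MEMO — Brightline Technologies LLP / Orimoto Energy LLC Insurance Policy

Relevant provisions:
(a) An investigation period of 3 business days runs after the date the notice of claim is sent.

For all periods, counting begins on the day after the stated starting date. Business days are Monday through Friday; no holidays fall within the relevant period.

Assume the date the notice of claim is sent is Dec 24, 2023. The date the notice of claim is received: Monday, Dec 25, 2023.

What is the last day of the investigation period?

Dec 27, 2023

From Sunday, Dec 24, 2023, 3 business days (Dec 25, Dec 26, Dec 27, skipping weekends) brings us to Wednesday, Dec 27, 2023, which is the last day of the investigation period.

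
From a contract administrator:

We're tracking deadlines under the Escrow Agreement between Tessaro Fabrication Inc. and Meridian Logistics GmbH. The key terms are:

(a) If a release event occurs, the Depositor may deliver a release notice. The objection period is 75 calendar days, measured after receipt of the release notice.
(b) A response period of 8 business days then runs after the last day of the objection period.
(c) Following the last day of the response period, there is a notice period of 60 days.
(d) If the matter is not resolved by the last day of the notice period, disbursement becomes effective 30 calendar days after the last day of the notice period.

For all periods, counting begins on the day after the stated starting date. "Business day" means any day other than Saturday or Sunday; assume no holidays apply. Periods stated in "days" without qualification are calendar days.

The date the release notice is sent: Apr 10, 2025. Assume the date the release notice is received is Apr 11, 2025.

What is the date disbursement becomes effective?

The last day of the objection period: Apr 11, 2025 + 75 days = Jun 25, 2025.
The last day of the response period: counting 8 business days from Wednesday, Jun 25, 2025 (Jun 26, Jun 27, Jun 30, Jul 1, Jul 2, Jul 3, Jul 4, Jul 7, skipping weekends) reaches Monday, Jul 7, 2025.
The last day of the notice period: Jul 7, 2025 + 60 days = Sep 5, 2025.
Adding 30 calendar days to Sep 5, 2025 gives Oct 5, 2025, which is the date disbursement becomes effective.

Oct 5, 2025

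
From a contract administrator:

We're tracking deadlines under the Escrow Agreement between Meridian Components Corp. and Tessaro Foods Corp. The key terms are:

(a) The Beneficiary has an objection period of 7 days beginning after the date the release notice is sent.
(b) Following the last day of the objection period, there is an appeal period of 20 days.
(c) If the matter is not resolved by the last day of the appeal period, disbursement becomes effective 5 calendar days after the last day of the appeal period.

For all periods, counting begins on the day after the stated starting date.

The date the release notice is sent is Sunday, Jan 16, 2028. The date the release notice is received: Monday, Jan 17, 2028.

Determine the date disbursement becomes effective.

Adding 7 calendar days to Jan 16, 2028 gives Jan 23, 2028, which is the last day of the objection period.
The last day of the appeal period: Jan 23, 2028 + 20 days = Feb 12, 2028.
The date disbursement becomes effective: Feb 12, 2028 + 5 days = Feb 17, 2028.

Feb 17, 2028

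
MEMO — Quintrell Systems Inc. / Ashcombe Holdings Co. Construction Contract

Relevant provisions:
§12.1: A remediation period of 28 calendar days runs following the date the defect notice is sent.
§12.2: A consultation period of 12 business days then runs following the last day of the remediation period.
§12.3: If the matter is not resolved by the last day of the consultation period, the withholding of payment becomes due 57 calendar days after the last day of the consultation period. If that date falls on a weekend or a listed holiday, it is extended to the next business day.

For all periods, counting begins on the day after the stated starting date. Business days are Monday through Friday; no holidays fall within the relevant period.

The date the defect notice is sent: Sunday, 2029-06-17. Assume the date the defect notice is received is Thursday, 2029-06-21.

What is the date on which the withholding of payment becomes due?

The last day of the remediation period: 2029-06-17 + 28 days = 2029-07-15.
From Sunday, 2029-07-15, 12 business days (Jul 16, Jul 17, Jul 18, Jul 19, …, Jul 27, Jul 30, Jul 31, skipping weekends) brings us to Tuesday, 2029-07-31, which is the last day of the consultation period.
The date on which the withholding of payment becomes due: 57 calendar days after 2029-07-31 is 2029-09-26. 2029-09-26 is a Wednesday, so no roll-forward applies.

2029-09-26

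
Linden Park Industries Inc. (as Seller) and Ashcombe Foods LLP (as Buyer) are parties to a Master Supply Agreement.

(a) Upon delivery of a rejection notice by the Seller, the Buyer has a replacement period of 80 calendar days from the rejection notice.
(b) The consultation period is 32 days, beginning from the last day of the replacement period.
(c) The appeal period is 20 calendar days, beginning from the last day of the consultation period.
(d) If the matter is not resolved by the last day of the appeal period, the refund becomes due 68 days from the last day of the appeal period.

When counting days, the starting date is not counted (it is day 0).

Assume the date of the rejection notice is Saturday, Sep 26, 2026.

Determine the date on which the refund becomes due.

Adding 80 calendar days to Sep 26, 2026 gives Dec 15, 2026, which is the last day of the replacement period.
The last day of the consultation period: Dec 15, 2026 + 32 days = Jan 16, 2027.
The last day of the appeal period: 20 calendar days after Jan 16, 2027 is Feb 5, 2027.
The date on which the refund becomes due: 68 calendar days after Feb 5, 2027 is Apr 14, 2027.

Apr 14, 2027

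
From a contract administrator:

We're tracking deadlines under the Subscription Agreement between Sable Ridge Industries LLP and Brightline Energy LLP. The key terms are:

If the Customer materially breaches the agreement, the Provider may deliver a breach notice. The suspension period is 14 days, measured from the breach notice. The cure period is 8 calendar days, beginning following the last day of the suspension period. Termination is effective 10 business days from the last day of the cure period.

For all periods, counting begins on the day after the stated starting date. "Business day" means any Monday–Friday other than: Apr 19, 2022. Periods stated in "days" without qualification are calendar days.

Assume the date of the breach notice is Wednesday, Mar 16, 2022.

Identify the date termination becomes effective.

Apr 22, 2022

The last day of the suspension period: 14 calendar days after Mar 16, 2022 is Mar 30, 2022.
The last day of the cure period: 8 calendar days after Mar 30, 2022 is Apr 7, 2022.
The date termination becomes effective: 10 business days after Thursday, Apr 7, 2022, skipping weekends and the listed holiday on Apr 19 — Apr 8, Apr 11, Apr 12, Apr 13, Apr 14, Apr 15, Apr 18, Apr 20, Apr 21, Apr 22 — lands on Friday, Apr 22, 2022.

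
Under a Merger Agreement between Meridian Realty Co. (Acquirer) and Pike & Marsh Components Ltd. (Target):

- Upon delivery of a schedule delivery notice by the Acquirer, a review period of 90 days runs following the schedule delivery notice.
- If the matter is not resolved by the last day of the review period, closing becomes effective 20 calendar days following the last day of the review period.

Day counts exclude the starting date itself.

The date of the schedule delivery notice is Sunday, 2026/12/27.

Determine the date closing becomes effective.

The last day of the review period: 90 calendar days after 2026/12/27 is 2027/03/27.
Adding 20 calendar days to 2027/03/27 gives 2027/04/16, which is the date closing becomes effective.

2027/04/16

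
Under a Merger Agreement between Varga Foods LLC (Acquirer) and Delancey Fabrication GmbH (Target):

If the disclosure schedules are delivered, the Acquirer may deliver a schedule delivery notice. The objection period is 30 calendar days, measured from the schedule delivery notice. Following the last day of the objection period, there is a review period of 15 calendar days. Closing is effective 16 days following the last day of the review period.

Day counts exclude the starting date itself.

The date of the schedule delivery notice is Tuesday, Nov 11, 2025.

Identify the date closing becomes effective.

Adding 30 calendar days to Nov 11, 2025 gives Dec 11, 2025, which is the last day of the objection period.
Adding 15 calendar days to Dec 11, 2025 gives Dec 26, 2025, which is the last day of the review period.
Adding 16 calendar days to Dec 26, 2025 gives Jan 11, 2026, which is the date closing becomes effective.

Jan 11, 2026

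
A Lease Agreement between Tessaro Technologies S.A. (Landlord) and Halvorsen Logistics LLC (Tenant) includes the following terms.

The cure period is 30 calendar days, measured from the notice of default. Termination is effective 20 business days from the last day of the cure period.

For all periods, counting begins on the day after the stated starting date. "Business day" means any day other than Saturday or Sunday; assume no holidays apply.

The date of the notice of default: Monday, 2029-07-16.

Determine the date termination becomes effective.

The last day of the cure period: 30 calendar days after 2029-07-16 is 2029-08-15.
The date termination becomes effective: 20 business days after Wednesday, 2029-08-15, skipping weekends — Aug 16, Aug 17, Aug 20, Aug 21, …, Sep 10, Sep 11, Sep 12 — lands on Wednesday, 2029-09-12.

2029-09-12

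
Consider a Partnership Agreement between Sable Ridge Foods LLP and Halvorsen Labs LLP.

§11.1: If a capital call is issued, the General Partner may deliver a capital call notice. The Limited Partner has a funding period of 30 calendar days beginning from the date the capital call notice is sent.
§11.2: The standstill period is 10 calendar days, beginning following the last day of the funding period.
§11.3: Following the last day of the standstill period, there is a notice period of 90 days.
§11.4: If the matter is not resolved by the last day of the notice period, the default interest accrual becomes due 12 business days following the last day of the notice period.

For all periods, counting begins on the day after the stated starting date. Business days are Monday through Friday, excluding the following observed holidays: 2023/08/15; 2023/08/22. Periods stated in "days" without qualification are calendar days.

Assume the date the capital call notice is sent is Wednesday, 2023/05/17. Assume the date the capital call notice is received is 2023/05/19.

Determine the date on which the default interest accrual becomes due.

2023/10/10

Adding 30 calendar days to 2023/05/17 gives 2023/06/16, which is the last day of the funding period.
The last day of the standstill period: 10 calendar days after 2023/06/16 is 2023/06/26.
The last day of the notice period: 90 calendar days after 2023/06/26 is 2023/09/24.
From Sunday, 2023/09/24, 12 business days (Sep 25, Sep 26, Sep 27, Sep 28, …, Oct 6, Oct 9, Oct 10, skipping weekends) brings us to Tuesday, 2023/10/10, which is the date on which the default interest accrual becomes due.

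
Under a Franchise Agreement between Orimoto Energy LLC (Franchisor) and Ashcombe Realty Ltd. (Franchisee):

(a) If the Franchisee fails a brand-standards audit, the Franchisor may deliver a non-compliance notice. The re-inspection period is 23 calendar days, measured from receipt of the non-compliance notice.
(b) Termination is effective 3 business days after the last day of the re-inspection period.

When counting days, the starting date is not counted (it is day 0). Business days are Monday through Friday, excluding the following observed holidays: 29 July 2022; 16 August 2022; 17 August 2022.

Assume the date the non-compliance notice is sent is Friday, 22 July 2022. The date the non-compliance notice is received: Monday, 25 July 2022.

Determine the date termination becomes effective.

Adding 23 calendar days to 25 July 2022 gives 17 August 2022, which is the last day of the re-inspection period.
From Wednesday, 17 August 2022, 3 business days (Aug 18, Aug 19, Aug 22, skipping weekends) brings us to Monday, 22 August 2022, which is the date termination becomes effective.

22 August 2022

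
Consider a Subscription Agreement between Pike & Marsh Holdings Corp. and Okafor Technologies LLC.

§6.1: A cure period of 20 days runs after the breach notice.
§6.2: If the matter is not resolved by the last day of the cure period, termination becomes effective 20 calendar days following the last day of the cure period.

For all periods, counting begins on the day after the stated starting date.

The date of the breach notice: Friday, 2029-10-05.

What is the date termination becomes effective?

The last day of the cure period: 20 calendar days after 2029-10-05 is 2029-10-25.
The date termination becomes effective: 20 calendar days after 2029-10-25 is 2029-11-14.

2029-11-14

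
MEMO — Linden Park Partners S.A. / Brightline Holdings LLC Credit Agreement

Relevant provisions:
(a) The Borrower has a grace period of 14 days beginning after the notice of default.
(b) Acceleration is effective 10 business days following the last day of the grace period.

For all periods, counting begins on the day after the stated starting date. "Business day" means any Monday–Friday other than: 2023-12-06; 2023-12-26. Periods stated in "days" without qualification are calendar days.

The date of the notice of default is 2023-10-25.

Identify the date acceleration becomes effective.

The last day of the grace period: 2023-10-25 + 14 days = 2023-11-08.
The date acceleration becomes effective: counting 10 business days from Wednesday, 2023-11-08 (Nov 9, Nov 10, Nov 13, Nov 14, Nov 15, Nov 16, Nov 17, Nov 20, Nov 21, Nov 22, skipping weekends) reaches Wednesday, 2023-11-22.

2023-11-22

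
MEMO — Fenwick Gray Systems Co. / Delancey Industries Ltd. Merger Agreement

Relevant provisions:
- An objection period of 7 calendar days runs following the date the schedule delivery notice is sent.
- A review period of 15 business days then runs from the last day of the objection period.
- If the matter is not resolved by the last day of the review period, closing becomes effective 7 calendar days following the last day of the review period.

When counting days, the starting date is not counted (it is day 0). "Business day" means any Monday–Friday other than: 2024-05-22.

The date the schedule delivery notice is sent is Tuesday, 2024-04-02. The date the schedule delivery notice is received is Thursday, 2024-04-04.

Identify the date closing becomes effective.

The last day of the objection period: 7 calendar days after 2024-04-02 is 2024-04-09.
From Tuesday, 2024-04-09, 15 business days (Apr 10, Apr 11, Apr 12, Apr 15, …, Apr 26, Apr 29, Apr 30, skipping weekends) brings us to Tuesday, 2024-04-30, which is the last day of the review period.
Adding 7 calendar days to 2024-04-30 gives 2024-05-07, which is the date closing becomes effective.

2024-05-07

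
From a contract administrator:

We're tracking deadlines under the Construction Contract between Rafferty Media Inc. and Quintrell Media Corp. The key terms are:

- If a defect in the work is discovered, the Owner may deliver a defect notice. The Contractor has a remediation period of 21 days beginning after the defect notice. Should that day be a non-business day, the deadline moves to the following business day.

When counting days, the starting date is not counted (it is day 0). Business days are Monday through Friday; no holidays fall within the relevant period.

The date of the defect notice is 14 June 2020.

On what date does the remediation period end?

6 July 2020

Adding 21 calendar days to 14 June 2020 gives 5 July 2020, which is the last day of the remediation period. That falls on a Sunday, so it rolls to the next business day, Monday, 6 July 2020.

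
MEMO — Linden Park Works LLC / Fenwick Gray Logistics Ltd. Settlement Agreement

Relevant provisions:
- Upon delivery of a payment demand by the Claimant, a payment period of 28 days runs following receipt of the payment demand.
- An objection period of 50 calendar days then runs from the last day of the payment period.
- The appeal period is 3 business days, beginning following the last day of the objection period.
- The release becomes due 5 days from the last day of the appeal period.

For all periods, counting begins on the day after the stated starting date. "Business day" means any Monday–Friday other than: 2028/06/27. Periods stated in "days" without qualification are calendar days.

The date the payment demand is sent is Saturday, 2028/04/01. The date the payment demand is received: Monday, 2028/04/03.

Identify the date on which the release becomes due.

Adding 28 calendar days to 2028/04/03 gives 2028/05/01, which is the last day of the payment period.
Adding 50 calendar days to 2028/05/01 gives 2028/06/20, which is the last day of the objection period.
The last day of the appeal period: counting 3 business days from Tuesday, 2028/06/20 (Jun 21, Jun 22, Jun 23, skipping weekends) reaches Friday, 2028/06/23.
The date on which the release becomes due: 2028/06/23 + 5 days = 2028/06/28.

2028/06/28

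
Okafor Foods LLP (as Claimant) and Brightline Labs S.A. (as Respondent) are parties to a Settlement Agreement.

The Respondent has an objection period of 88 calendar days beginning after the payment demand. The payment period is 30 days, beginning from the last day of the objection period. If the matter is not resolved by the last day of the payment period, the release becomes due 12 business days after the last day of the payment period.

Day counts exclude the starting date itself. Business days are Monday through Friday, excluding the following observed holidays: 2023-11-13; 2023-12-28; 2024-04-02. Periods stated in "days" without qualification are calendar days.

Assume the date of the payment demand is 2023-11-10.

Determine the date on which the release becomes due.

The last day of the objection period: 88 calendar days after 2023-11-10 is 2024-02-06.
The last day of the payment period: 2024-02-06 + 30 days = 2024-03-07.
From Thursday, 2024-03-07, 12 business days (Mar 8, Mar 11, Mar 12, Mar 13, …, Mar 21, Mar 22, Mar 25, skipping weekends) brings us to Monday, 2024-03-25, which is the date on which the release becomes due.

2024-03-25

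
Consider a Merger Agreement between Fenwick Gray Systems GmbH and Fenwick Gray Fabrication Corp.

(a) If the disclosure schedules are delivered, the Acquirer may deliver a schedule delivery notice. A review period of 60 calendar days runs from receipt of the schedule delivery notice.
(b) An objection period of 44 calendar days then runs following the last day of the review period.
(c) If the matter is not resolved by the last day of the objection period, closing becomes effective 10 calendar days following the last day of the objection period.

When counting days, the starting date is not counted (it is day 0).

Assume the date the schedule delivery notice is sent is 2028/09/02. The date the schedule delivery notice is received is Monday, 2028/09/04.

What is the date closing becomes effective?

Adding 60 calendar days to 2028/09/04 gives 2028/11/03, which is the last day of the review period.
Adding 44 calendar days to 2028/11/03 gives 2028/12/17, which is the last day of the objection period.
Adding 10 calendar days to 2028/12/17 gives 2028/12/27, which is the date closing becomes effective.

2028/12/27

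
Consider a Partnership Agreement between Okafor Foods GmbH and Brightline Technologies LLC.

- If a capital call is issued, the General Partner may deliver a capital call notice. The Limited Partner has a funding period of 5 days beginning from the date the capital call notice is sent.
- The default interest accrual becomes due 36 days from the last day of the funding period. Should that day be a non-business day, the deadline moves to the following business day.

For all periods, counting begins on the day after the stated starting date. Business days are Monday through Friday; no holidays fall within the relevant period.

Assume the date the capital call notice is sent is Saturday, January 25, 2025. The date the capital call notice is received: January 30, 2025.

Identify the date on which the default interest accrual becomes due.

The last day of the funding period: 5 calendar days after January 25, 2025 is January 30, 2025.
The date on which the default interest accrual becomes due: 36 calendar days after January 30, 2025 is March 7, 2025. March 7, 2025 is a Friday, so no roll-forward applies.

March 7, 2025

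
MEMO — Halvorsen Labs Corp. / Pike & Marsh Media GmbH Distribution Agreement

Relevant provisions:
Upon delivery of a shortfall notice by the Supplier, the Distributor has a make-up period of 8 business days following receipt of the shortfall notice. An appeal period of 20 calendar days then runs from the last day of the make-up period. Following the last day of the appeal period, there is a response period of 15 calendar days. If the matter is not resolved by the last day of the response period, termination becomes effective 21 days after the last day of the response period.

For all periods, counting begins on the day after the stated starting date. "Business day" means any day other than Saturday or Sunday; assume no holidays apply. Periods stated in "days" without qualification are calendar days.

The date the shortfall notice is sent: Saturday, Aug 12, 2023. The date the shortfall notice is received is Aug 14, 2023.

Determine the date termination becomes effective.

Oct 19, 2023

The last day of the make-up period: counting 8 business days from Monday, Aug 14, 2023 (Aug 15, Aug 16, Aug 17, Aug 18, Aug 21, Aug 22, Aug 23, Aug 24, skipping weekends) reaches Thursday, Aug 24, 2023.
The last day of the appeal period: 20 calendar days after Aug 24, 2023 is Sep 13, 2023.
The last day of the response period: Sep 13, 2023 + 15 days = Sep 28, 2023.
Adding 21 calendar days to Sep 28, 2023 gives Oct 19, 2023, which is the date termination becomes effective.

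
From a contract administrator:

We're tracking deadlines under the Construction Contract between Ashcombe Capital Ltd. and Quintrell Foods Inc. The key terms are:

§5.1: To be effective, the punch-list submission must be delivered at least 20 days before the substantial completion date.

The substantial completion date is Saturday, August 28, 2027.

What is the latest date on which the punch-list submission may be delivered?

Counting back 20 calendar days from August 28, 2027 gives August 8, 2027.

August 8, 2027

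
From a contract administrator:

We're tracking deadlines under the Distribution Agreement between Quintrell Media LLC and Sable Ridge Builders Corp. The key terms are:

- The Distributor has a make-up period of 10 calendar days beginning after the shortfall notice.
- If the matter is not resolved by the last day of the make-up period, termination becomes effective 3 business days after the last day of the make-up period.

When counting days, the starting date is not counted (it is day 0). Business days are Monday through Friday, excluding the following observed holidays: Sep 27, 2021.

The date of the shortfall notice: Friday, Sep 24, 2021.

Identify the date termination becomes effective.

Oct 7, 2021

Adding 10 calendar days to Sep 24, 2021 gives Oct 4, 2021, which is the last day of the make-up period.
The date termination becomes effective: counting 3 business days from Monday, Oct 4, 2021 (Oct 5, Oct 6, Oct 7, skipping weekends) reaches Thursday, Oct 7, 2021.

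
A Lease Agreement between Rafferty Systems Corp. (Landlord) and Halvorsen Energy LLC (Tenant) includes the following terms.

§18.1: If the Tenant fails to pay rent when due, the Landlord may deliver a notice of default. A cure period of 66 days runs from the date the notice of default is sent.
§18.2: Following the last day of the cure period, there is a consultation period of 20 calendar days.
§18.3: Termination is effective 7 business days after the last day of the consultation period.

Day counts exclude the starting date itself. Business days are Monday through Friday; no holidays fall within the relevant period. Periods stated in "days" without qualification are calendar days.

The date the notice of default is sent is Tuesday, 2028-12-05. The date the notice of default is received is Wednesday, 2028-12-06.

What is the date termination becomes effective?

2029-03-12

The last day of the cure period: 66 calendar days after 2028-12-05 is 2029-02-09.
The last day of the consultation period: 2029-02-09 + 20 days = 2029-03-01.
From Thursday, 2029-03-01, 7 business days (Mar 2, Mar 5, Mar 6, Mar 7, Mar 8, Mar 9, Mar 12, skipping weekends) brings us to Monday, 2029-03-12, which is the date termination becomes effective.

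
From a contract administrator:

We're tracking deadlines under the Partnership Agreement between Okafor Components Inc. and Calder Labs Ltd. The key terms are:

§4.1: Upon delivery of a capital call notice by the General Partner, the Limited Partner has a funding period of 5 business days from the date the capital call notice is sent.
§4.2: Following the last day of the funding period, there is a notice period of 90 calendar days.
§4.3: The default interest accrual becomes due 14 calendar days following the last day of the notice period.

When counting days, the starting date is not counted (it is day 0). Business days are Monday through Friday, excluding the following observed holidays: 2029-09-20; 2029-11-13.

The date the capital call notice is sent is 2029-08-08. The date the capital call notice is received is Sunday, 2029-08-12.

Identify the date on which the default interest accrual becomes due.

2029-11-27

From Wednesday, 2029-08-08, 5 business days (Aug 9, Aug 10, Aug 13, Aug 14, Aug 15, skipping weekends) brings us to Wednesday, 2029-08-15, which is the last day of the funding period.
The last day of the notice period: 2029-08-15 + 90 days = 2029-11-13.
The date on which the default interest accrual becomes due: 14 calendar days after 2029-11-13 is 2029-11-27.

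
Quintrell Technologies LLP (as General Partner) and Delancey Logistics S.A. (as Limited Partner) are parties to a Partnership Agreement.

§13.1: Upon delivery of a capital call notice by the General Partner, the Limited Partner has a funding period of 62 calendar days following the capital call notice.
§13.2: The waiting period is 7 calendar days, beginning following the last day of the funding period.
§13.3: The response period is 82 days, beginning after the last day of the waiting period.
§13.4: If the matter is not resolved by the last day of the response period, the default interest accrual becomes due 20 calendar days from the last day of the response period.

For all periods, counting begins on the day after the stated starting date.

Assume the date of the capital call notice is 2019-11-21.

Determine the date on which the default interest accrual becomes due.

Adding 62 calendar days to 2019-11-21 gives 2020-01-22, which is the last day of the funding period.
The last day of the waiting period: 7 calendar days after 2020-01-22 is 2020-01-29.
Adding 82 calendar days to 2020-01-29 gives 2020-04-20, which is the last day of the response period.
The date on which the default interest accrual becomes due: 20 calendar days after 2020-04-20 is 2020-05-10.

2020-05-10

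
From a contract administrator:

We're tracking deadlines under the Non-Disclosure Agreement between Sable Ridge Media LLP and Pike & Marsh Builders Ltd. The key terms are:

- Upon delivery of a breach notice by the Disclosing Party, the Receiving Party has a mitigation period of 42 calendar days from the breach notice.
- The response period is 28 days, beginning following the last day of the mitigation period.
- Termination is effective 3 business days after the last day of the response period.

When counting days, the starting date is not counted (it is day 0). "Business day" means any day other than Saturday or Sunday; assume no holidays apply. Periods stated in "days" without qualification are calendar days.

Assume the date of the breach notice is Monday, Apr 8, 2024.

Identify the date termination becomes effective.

Jun 20, 2024

Adding 42 calendar days to Apr 8, 2024 gives May 20, 2024, which is the last day of the mitigation period.
The last day of the response period: May 20, 2024 + 28 days = Jun 17, 2024.
The date termination becomes effective: 3 business days after Monday, Jun 17, 2024, skipping weekends — Jun 18, Jun 19, Jun 20 — lands on Thursday, Jun 20, 2024.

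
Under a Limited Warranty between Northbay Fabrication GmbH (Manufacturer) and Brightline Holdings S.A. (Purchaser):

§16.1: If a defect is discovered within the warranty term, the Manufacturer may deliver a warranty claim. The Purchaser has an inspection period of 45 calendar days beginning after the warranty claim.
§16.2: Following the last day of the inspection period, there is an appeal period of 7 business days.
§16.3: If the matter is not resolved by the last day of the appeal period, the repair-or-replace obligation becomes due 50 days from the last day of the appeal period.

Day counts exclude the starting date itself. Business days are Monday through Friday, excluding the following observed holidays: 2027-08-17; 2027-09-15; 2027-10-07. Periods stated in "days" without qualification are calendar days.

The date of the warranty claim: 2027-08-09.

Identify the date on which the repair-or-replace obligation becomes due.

Adding 45 calendar days to 2027-08-09 gives 2027-09-23, which is the last day of the inspection period.
The last day of the appeal period: 7 business days after Thursday, 2027-09-23, skipping weekends — Sep 24, Sep 27, Sep 28, Sep 29, Sep 30, Oct 1, Oct 4 — lands on Monday, 2027-10-04.
The date on which the repair-or-replace obligation becomes due: 50 calendar days after 2027-10-04 is 2027-11-23.

2027-11-23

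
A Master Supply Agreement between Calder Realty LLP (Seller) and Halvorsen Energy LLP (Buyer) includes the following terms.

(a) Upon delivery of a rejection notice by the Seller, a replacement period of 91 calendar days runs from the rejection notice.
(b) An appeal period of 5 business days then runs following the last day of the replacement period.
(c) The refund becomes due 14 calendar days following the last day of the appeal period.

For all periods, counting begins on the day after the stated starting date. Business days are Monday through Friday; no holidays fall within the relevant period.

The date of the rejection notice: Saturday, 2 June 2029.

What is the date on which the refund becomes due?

21 September 2029

The last day of the replacement period: 91 calendar days after 2 June 2029 is 1 September 2029.
The last day of the appeal period: counting 5 business days from Saturday, 1 September 2029 (Sep 3, Sep 4, Sep 5, Sep 6, Sep 7, skipping weekends) reaches Friday, 7 September 2029.
Adding 14 calendar days to 7 September 2029 gives 21 September 2029, which is the date on which the refund becomes due.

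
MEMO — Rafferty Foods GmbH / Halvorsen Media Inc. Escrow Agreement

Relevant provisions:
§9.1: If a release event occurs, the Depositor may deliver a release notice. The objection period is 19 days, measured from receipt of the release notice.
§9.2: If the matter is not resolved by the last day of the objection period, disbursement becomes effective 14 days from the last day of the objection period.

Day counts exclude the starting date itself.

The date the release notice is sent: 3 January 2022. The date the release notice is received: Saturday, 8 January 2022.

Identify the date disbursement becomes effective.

The last day of the objection period: 8 January 2022 + 19 days = 27 January 2022.
The date disbursement becomes effective: 14 calendar days after 27 January 2022 is 10 February 2022.

10 February 2022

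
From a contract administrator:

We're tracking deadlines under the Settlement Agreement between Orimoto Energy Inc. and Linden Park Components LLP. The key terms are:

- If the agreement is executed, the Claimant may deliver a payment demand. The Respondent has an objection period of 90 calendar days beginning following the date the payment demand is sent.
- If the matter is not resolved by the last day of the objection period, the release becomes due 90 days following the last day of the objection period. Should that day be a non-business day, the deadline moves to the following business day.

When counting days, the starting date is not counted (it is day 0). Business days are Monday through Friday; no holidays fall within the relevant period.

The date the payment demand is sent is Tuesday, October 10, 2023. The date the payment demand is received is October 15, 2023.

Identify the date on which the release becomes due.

The last day of the objection period: 90 calendar days after October 10, 2023 is January 8, 2024.
The date on which the release becomes due: 90 calendar days after January 8, 2024 is April 7, 2024. That falls on a Sunday, so it rolls to the next business day, Monday, April 8, 2024.

April 8, 2024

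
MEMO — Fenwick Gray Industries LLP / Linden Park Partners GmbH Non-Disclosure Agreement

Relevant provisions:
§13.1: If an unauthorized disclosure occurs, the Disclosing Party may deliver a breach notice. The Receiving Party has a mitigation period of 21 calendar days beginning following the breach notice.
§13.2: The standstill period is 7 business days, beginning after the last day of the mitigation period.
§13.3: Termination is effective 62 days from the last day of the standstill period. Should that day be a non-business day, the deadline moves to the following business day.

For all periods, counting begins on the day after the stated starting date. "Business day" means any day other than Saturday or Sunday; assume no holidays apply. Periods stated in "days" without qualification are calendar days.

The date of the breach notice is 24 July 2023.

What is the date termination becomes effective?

24 October 2023

Adding 21 calendar days to 24 July 2023 gives 14 August 2023, which is the last day of the mitigation period.
The last day of the standstill period: counting 7 business days from Monday, 14 August 2023 (Aug 15, Aug 16, Aug 17, Aug 18, Aug 21, Aug 22, Aug 23, skipping weekends) reaches Wednesday, 23 August 2023.
The date termination becomes effective: 23 August 2023 + 62 days = 24 October 2023. 24 October 2023 is a Tuesday, so no roll-forward applies.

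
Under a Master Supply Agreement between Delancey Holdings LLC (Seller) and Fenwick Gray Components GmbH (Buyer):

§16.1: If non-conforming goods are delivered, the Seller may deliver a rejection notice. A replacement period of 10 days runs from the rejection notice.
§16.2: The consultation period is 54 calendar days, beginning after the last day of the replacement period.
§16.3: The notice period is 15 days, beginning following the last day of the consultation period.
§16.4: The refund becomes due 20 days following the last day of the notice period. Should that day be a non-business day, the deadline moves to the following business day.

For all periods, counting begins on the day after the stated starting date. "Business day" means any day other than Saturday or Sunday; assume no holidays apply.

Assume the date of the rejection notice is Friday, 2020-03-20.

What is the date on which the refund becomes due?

2020-06-29

Adding 10 calendar days to 2020-03-20 gives 2020-03-30, which is the last day of the replacement period.
The last day of the consultation period: 2020-03-30 + 54 days = 2020-05-23.
Adding 15 calendar days to 2020-05-23 gives 2020-06-07, which is the last day of the notice period.
Adding 20 calendar days to 2020-06-07 gives 2020-06-27, which is the date on which the refund becomes due. That falls on a Saturday, so it rolls to the next business day, Monday, 2020-06-29.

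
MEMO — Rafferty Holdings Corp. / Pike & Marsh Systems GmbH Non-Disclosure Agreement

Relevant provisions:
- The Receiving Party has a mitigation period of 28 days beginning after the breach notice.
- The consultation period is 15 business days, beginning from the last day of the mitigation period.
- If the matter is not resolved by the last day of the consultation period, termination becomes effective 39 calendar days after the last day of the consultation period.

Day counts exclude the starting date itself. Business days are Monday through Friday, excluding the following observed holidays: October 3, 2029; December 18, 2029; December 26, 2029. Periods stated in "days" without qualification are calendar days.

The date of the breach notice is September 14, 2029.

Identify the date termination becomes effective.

The last day of the mitigation period: September 14, 2029 + 28 days = October 12, 2029.
From Friday, October 12, 2029, 15 business days (Oct 15, Oct 16, Oct 17, Oct 18, …, Oct 31, Nov 1, Nov 2, skipping weekends) brings us to Friday, November 2, 2029, which is the last day of the consultation period.
The date termination becomes effective: November 2, 2029 + 39 days = December 11, 2029.

December 11, 2029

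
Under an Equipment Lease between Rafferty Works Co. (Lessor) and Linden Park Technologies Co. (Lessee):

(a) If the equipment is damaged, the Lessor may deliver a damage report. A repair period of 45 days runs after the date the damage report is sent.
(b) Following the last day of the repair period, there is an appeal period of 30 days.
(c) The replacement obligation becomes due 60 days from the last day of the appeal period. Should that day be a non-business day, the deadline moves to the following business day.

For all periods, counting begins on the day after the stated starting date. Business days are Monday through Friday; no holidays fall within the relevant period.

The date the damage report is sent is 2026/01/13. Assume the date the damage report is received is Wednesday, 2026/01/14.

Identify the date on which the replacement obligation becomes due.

The last day of the repair period: 45 calendar days after 2026/01/13 is 2026/02/27.
The last day of the appeal period: 30 calendar days after 2026/02/27 is 2026/03/29.
The date on which the replacement obligation becomes due: 60 calendar days after 2026/03/29 is 2026/05/28. 2026/05/28 is a Thursday, so no roll-forward applies.

2026/05/28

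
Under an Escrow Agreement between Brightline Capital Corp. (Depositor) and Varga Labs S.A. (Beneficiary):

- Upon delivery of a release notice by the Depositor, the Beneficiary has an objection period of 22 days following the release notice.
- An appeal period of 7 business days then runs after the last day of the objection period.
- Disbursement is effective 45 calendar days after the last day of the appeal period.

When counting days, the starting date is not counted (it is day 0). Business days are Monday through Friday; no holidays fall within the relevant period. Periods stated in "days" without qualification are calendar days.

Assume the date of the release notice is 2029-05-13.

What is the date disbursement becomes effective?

2029-07-28

Adding 22 calendar days to 2029-05-13 gives 2029-06-04, which is the last day of the objection period.
From Monday, 2029-06-04, 7 business days (Jun 5, Jun 6, Jun 7, Jun 8, Jun 11, Jun 12, Jun 13, skipping weekends) brings us to Wednesday, 2029-06-13, which is the last day of the appeal period.
The date disbursement becomes effective: 45 calendar days after 2029-06-13 is 2029-07-28.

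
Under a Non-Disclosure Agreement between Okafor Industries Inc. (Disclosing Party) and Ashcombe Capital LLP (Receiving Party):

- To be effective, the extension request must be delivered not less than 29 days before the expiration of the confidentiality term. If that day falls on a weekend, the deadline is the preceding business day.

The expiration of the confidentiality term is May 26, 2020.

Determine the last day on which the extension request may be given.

April 27, 2020

Counting back 29 calendar days from May 26, 2020 gives April 27, 2020. That is a Monday, so no adjustment is needed.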